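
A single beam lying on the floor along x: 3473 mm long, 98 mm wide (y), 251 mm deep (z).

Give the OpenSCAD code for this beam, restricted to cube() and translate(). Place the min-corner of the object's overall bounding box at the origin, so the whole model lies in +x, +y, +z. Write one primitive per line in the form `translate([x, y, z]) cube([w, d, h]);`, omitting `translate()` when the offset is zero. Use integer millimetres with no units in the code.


cube([3473, 98, 251]);


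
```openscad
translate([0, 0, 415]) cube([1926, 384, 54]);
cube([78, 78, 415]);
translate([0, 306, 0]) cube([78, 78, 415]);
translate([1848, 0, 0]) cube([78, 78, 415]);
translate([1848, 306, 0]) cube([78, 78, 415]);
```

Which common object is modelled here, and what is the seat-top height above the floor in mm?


A bench. The seat-top height is 469 mm.

A long slab on four corner posts — a bench. The slab sits at z = 415 with thickness 54, so the top is 415 + 54 = 469 mm.


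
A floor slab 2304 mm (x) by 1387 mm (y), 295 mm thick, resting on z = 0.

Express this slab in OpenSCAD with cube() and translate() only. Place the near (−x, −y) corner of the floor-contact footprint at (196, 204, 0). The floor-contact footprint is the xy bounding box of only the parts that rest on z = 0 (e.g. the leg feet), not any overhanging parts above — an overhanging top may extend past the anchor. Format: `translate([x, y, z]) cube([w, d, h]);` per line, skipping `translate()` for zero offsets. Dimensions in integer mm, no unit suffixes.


translate([196, 204, 0]) cube([2304, 1387, 295]);


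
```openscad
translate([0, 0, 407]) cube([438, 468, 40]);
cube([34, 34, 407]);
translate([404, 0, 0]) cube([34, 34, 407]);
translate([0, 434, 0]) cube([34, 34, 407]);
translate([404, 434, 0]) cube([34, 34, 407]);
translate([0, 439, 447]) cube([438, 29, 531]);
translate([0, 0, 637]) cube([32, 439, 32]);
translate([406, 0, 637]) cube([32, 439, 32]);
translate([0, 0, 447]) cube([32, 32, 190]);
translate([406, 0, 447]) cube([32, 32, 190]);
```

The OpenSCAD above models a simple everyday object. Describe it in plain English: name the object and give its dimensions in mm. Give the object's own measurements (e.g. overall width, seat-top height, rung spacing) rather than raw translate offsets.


A chair. The seat is a 438×468×40 mm slab with its top at z = 447 mm, on four 34×34 mm corner legs (flush with the seat edges, standing on z = 0). A flat backrest 29 mm thick, 531 mm tall, spans the full seat width and rises from the seat top along its +y edge, rear face flush with the rear of the seat. Two armrests of 32×32 mm section run along each side from the seat's front edge to the front of the backrest, top faces 222 mm above the seat top and outer faces flush with the seat's x-edges; a 32×32 mm post under the front of each armrest stands on the seat at the front corner.


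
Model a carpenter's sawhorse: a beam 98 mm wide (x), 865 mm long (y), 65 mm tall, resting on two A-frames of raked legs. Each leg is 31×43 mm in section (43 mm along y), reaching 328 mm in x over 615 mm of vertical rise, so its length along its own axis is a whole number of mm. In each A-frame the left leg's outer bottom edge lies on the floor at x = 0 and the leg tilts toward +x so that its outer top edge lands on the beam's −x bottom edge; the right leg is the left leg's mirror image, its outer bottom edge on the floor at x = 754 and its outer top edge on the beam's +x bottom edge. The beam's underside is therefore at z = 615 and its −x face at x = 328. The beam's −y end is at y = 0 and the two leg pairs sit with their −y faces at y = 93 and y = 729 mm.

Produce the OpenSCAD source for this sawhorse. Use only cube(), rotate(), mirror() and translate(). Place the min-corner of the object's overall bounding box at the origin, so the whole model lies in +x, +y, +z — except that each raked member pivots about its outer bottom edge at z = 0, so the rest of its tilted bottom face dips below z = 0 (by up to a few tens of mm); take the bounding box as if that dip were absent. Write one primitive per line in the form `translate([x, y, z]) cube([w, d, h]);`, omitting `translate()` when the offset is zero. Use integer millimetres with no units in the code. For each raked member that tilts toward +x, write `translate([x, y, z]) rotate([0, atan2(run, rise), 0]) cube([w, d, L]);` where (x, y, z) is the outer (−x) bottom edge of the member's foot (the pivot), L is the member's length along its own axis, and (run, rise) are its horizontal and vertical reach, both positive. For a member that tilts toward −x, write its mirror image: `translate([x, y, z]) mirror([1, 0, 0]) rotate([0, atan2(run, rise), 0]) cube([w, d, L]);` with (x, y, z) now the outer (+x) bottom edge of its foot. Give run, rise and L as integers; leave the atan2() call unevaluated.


translate([328, 0, 615]) cube([98, 865, 65]);
translate([0, 93, 0]) rotate([0, atan2(328, 615), 0]) cube([31, 43, 697]);
translate([754, 93, 0]) mirror([1, 0, 0]) rotate([0, atan2(328, 615), 0]) cube([31, 43, 697]);
translate([0, 729, 0]) rotate([0, atan2(328, 615), 0]) cube([31, 43, 697]);
translate([754, 729, 0]) mirror([1, 0, 0]) rotate([0, atan2(328, 615), 0]) cube([31, 43, 697]);


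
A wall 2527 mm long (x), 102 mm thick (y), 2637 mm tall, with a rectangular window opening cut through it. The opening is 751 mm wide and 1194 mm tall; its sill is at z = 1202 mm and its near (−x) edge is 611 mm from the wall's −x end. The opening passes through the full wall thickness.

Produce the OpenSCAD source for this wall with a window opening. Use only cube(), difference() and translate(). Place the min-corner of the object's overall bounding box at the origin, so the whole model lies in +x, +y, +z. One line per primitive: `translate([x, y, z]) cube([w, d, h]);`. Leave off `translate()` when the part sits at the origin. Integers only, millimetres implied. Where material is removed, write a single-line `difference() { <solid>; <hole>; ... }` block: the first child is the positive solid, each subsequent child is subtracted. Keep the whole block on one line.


difference() { cube([2527, 102, 2637]); translate([611, 0, 1202]) cube([751, 102, 1194]); }


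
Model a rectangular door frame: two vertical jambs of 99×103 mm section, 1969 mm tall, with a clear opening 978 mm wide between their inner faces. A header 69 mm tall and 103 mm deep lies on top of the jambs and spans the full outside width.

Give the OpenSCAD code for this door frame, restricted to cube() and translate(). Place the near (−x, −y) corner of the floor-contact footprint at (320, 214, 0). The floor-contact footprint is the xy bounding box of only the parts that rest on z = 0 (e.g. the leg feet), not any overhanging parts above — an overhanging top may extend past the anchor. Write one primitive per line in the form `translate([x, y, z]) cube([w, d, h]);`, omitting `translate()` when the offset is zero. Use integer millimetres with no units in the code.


translate([320, 214, 0]) cube([99, 103, 1969]);
translate([1397, 214, 0]) cube([99, 103, 1969]);
translate([320, 214, 1969]) cube([1176, 103, 69]);


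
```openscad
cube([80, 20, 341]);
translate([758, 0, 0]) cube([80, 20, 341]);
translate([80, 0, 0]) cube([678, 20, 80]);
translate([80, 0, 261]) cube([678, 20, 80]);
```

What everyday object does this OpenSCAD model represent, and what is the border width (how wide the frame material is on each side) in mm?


A picture frame. The border width is 80 mm.

Four thin pieces enclosing a rectangular opening — a picture frame. The two full-height stiles are 341 mm tall; the top rail sits at z = 261 and is 80 mm tall, so the border above the opening is 341 − 261 = 80 mm, matching the stile x-width.


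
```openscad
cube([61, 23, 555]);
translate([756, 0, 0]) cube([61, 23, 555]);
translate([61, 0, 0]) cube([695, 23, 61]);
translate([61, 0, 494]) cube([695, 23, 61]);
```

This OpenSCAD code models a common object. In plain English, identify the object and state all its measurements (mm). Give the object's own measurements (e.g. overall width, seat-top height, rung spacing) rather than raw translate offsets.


A rectangular picture frame lying in the x–z plane (depth along y). The opening is 695 mm wide (x) by 433 mm tall (z), surrounded by a border 61 mm wide on all four sides. The frame is 23 mm deep and is made of two full-height vertical stiles with two horizontal rails fitted between them.


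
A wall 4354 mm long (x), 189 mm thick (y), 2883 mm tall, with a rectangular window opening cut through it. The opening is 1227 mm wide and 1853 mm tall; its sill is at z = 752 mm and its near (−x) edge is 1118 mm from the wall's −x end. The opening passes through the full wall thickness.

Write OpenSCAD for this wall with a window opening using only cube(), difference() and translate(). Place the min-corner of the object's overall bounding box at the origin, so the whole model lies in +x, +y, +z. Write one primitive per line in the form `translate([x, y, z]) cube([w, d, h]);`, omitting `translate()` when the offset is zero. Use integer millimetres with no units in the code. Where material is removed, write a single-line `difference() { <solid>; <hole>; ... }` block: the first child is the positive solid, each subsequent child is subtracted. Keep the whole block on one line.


difference() { cube([4354, 189, 2883]); translate([1118, 0, 752]) cube([1227, 189, 1853]); }


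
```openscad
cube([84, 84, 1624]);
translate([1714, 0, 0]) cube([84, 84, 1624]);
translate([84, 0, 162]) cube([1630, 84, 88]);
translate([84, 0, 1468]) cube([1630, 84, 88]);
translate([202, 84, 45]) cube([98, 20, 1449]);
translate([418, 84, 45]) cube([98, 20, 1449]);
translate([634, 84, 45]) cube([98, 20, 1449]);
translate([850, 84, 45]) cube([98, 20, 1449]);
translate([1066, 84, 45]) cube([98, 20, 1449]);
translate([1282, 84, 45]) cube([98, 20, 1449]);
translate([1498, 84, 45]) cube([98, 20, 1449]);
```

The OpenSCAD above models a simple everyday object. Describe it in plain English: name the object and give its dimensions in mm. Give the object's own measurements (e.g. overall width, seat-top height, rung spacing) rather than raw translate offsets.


A fence section. Two 84×84 mm posts, 1624 mm tall, stand on the floor with a clear span of 1630 mm between their inner faces. Two horizontal rails of 84×88 mm section span the gap between the posts with their undersides at z = 162 mm and z = 1468 mm, flush with the posts' −y face. 7 pickets, each 98 mm wide, 20 mm thick and 1449 mm tall, are fixed to the +y face of the rails with their bottoms at z = 45 mm, spaced across the span with a 118 mm gap after the −x post and between neighbouring pickets and before the +x post.


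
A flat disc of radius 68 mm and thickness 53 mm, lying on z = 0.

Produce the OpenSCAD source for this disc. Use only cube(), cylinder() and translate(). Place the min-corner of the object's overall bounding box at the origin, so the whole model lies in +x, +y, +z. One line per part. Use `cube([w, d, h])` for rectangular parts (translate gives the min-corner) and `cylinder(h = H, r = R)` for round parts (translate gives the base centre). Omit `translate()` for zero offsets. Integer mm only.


translate([68, 68, 0]) cylinder(h = 53, r = 68);


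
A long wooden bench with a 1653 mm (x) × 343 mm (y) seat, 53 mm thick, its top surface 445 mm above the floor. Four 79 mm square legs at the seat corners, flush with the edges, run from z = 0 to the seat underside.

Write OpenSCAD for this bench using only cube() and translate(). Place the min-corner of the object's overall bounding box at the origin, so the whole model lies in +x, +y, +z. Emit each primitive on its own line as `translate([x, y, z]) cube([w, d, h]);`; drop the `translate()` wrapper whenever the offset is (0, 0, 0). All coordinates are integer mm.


// leg_h = 445 − 53 = 392
translate([0, 0, 392]) cube([1653, 343, 53]);
cube([79, 79, 392]);
translate([0, 264, 0]) cube([79, 79, 392]);
translate([1574, 0, 0]) cube([79, 79, 392]);
translate([1574, 264, 0]) cube([79, 79, 392]);


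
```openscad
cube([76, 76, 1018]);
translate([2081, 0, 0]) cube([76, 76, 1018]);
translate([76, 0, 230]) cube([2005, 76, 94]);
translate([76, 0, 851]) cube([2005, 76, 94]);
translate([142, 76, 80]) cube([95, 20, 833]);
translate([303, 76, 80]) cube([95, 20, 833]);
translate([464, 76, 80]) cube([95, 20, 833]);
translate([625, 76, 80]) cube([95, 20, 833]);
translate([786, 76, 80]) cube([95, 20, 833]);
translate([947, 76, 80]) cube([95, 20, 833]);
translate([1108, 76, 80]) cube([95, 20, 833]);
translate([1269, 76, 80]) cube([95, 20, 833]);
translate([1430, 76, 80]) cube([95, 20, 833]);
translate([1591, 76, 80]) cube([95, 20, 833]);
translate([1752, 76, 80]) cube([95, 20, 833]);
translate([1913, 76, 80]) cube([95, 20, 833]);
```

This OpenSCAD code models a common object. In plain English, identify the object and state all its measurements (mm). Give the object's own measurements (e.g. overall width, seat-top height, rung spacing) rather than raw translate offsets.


A fence section. Two 76×76 mm posts, 1018 mm tall, stand on the floor with a clear span of 2005 mm between their inner faces. Two horizontal rails of 76×94 mm section span the gap between the posts with their undersides at z = 230 mm and z = 851 mm, flush with the posts' −y face. 12 pickets, each 95 mm wide, 20 mm thick and 833 mm tall, are fixed to the +y face of the rails with their bottoms at z = 80 mm, spaced across the span with a 66 mm gap after the −x post and between neighbouring pickets, with 73 mm left before the +x post.


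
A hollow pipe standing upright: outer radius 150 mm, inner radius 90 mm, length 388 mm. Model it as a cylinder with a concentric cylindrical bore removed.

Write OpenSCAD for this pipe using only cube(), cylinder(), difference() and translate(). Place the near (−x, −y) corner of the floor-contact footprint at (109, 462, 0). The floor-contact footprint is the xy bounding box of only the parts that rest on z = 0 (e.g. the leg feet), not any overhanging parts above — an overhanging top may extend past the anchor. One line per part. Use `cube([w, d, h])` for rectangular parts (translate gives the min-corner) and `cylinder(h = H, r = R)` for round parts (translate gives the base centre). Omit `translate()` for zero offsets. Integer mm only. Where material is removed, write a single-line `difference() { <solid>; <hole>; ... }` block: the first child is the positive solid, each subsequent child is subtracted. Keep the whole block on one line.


difference() { translate([259, 612, 0]) cylinder(h = 388, r = 150); translate([259, 612, 0]) cylinder(h = 388, r = 90); }


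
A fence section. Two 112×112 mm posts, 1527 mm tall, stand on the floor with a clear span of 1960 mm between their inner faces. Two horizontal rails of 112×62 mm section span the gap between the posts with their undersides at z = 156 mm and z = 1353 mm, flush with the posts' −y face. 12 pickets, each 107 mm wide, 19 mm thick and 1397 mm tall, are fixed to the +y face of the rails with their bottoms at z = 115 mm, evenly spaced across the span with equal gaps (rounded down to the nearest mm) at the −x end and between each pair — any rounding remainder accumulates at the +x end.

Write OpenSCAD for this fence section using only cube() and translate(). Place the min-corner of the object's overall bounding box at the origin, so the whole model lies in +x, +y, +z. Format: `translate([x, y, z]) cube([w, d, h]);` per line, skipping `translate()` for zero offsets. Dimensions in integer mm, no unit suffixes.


cube([112, 112, 1527]);
translate([2072, 0, 0]) cube([112, 112, 1527]);
translate([112, 0, 156]) cube([1960, 112, 62]);
translate([112, 0, 1353]) cube([1960, 112, 62]);
translate([164, 112, 115]) cube([107, 19, 1397]);
translate([323, 112, 115]) cube([107, 19, 1397]);
translate([482, 112, 115]) cube([107, 19, 1397]);
translate([641, 112, 115]) cube([107, 19, 1397]);
translate([800, 112, 115]) cube([107, 19, 1397]);
translate([959, 112, 115]) cube([107, 19, 1397]);
translate([1118, 112, 115]) cube([107, 19, 1397]);
translate([1277, 112, 115]) cube([107, 19, 1397]);
translate([1436, 112, 115]) cube([107, 19, 1397]);
translate([1595, 112, 115]) cube([107, 19, 1397]);
translate([1754, 112, 115]) cube([107, 19, 1397]);
translate([1913, 112, 115]) cube([107, 19, 1397]);


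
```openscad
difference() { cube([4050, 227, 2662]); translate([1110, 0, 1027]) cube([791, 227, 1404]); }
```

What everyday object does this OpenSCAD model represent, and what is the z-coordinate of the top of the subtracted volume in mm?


A wall with a window opening. The window head height is 2431 mm.

A wall with a rectangular opening subtracted — a window. Sill at z = 1027, opening 1404 mm tall, so the head is at 1027 + 1404 = 2431 mm.


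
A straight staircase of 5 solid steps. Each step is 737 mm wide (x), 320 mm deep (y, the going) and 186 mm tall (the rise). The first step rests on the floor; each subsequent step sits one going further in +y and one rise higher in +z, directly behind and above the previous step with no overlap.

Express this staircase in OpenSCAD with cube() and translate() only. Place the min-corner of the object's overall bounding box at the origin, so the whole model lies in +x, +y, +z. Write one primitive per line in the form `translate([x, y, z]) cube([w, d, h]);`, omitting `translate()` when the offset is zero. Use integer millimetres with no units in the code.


cube([737, 320, 186]);
translate([0, 320, 186]) cube([737, 320, 186]);
translate([0, 640, 372]) cube([737, 320, 186]);
translate([0, 960, 558]) cube([737, 320, 186]);
translate([0, 1280, 744]) cube([737, 320, 186]);


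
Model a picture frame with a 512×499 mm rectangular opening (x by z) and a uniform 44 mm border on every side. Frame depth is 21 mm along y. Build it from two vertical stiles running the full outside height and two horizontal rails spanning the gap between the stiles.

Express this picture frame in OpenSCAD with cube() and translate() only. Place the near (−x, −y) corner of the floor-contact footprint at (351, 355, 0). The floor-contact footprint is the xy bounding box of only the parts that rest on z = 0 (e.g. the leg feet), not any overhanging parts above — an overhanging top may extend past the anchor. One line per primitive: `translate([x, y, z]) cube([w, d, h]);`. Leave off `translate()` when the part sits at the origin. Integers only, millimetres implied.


translate([351, 355, 0]) cube([44, 21, 587]);
translate([907, 355, 0]) cube([44, 21, 587]);
translate([395, 355, 0]) cube([512, 21, 44]);
translate([395, 355, 543]) cube([512, 21, 44]);


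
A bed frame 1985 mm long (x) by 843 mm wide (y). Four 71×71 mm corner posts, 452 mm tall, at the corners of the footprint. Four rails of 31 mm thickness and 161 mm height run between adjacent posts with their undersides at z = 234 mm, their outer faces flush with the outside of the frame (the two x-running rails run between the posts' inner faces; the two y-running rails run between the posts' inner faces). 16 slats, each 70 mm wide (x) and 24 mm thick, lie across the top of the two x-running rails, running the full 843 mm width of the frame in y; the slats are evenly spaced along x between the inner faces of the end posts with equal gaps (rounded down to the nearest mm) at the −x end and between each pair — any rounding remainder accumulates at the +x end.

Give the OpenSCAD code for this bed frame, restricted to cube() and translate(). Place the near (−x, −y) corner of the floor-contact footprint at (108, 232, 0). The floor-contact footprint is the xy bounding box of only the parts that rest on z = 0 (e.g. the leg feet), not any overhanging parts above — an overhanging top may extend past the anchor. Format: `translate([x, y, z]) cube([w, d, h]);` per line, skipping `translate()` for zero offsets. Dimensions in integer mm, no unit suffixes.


translate([108, 232, 0]) cube([71, 71, 452]);
translate([108, 1004, 0]) cube([71, 71, 452]);
translate([2022, 232, 0]) cube([71, 71, 452]);
translate([2022, 1004, 0]) cube([71, 71, 452]);
translate([179, 232, 234]) cube([1843, 31, 161]);
translate([179, 1044, 234]) cube([1843, 31, 161]);
translate([108, 303, 234]) cube([31, 701, 161]);
translate([2062, 303, 234]) cube([31, 701, 161]);
translate([221, 232, 395]) cube([70, 843, 24]);
translate([333, 232, 395]) cube([70, 843, 24]);
translate([445, 232, 395]) cube([70, 843, 24]);
translate([557, 232, 395]) cube([70, 843, 24]);
translate([669, 232, 395]) cube([70, 843, 24]);
translate([781, 232, 395]) cube([70, 843, 24]);
translate([893, 232, 395]) cube([70, 843, 24]);
translate([1005, 232, 395]) cube([70, 843, 24]);
translate([1117, 232, 395]) cube([70, 843, 24]);
translate([1229, 232, 395]) cube([70, 843, 24]);
translate([1341, 232, 395]) cube([70, 843, 24]);
translate([1453, 232, 395]) cube([70, 843, 24]);
translate([1565, 232, 395]) cube([70, 843, 24]);
translate([1677, 232, 395]) cube([70, 843, 24]);
translate([1789, 232, 395]) cube([70, 843, 24]);
translate([1901, 232, 395]) cube([70, 843, 24]);


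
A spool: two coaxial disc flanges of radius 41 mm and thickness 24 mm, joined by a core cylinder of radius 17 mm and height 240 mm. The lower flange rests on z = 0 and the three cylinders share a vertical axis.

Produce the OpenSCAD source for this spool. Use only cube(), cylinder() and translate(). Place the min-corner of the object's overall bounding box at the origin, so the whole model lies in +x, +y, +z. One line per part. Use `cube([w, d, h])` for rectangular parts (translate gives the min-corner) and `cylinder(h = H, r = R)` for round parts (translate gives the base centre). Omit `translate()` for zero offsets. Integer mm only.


translate([41, 41, 0]) cylinder(h = 24, r = 41);
translate([41, 41, 24]) cylinder(h = 240, r = 17);
translate([41, 41, 264]) cylinder(h = 24, r = 41);


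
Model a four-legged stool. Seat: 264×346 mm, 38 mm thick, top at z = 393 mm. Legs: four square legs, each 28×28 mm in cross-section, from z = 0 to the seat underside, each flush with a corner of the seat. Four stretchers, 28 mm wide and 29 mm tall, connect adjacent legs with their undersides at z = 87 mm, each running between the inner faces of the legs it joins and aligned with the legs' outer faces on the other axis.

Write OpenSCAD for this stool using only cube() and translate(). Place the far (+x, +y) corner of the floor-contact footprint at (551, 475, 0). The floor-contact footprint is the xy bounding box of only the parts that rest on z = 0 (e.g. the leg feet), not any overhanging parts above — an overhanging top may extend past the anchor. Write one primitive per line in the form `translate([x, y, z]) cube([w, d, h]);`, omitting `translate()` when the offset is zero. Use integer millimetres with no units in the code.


translate([287, 129, 355]) cube([264, 346, 38]);
translate([287, 129, 0]) cube([28, 28, 355]);
translate([523, 129, 0]) cube([28, 28, 355]);
translate([287, 447, 0]) cube([28, 28, 355]);
translate([523, 447, 0]) cube([28, 28, 355]);
translate([315, 129, 87]) cube([208, 28, 29]);
translate([315, 447, 87]) cube([208, 28, 29]);
translate([287, 157, 87]) cube([28, 290, 29]);
translate([523, 157, 87]) cube([28, 290, 29]);


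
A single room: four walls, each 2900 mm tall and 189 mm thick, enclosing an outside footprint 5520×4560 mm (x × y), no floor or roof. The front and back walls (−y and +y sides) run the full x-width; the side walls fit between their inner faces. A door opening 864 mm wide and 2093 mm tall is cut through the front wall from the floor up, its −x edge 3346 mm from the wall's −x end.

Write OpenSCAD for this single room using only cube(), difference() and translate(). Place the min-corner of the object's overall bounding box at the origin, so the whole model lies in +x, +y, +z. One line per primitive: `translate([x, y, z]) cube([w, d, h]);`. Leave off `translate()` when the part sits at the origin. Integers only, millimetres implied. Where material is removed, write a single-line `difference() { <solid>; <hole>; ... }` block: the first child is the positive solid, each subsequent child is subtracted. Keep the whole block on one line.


difference() { cube([5520, 189, 2900]); translate([3346, 0, 0]) cube([864, 189, 2093]); }
translate([0, 4371, 0]) cube([5520, 189, 2900]);
translate([0, 189, 0]) cube([189, 4182, 2900]);
translate([5331, 189, 0]) cube([189, 4182, 2900]);


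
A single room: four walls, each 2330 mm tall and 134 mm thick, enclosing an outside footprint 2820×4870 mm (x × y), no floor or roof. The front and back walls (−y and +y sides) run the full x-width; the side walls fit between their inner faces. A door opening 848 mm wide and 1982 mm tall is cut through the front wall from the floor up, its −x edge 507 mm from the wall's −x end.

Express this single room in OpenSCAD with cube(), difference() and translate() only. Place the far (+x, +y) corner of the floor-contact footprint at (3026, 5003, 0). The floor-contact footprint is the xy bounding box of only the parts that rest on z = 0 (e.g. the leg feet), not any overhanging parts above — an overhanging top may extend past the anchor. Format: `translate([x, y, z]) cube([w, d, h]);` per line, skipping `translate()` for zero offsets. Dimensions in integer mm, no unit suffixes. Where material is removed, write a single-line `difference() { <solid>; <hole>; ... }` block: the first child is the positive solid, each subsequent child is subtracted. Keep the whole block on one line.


difference() { translate([206, 133, 0]) cube([2820, 134, 2330]); translate([713, 133, 0]) cube([848, 134, 1982]); }
translate([206, 4869, 0]) cube([2820, 134, 2330]);
translate([206, 267, 0]) cube([134, 4602, 2330]);
translate([2892, 267, 0]) cube([134, 4602, 2330]);


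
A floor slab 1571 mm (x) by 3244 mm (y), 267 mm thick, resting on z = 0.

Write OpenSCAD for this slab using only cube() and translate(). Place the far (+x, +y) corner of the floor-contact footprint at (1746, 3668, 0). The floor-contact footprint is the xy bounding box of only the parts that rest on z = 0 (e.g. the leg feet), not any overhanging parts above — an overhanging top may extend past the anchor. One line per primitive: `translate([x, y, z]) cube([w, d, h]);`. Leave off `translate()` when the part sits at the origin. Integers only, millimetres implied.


translate([175, 424, 0]) cube([1571, 3244, 267]);


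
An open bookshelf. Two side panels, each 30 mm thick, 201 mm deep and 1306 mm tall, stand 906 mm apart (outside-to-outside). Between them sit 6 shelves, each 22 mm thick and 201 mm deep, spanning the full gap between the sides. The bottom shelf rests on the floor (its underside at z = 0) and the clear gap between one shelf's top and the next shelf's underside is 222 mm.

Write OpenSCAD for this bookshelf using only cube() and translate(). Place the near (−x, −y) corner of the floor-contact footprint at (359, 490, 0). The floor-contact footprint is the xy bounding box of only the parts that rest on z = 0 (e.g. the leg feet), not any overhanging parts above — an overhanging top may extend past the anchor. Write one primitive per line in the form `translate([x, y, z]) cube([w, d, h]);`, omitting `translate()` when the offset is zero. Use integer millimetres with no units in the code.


translate([359, 490, 0]) cube([30, 201, 1306]);
translate([1235, 490, 0]) cube([30, 201, 1306]);
translate([389, 490, 0]) cube([846, 201, 22]);
translate([389, 490, 244]) cube([846, 201, 22]);
translate([389, 490, 488]) cube([846, 201, 22]);
translate([389, 490, 732]) cube([846, 201, 22]);
translate([389, 490, 976]) cube([846, 201, 22]);
translate([389, 490, 1220]) cube([846, 201, 22]);


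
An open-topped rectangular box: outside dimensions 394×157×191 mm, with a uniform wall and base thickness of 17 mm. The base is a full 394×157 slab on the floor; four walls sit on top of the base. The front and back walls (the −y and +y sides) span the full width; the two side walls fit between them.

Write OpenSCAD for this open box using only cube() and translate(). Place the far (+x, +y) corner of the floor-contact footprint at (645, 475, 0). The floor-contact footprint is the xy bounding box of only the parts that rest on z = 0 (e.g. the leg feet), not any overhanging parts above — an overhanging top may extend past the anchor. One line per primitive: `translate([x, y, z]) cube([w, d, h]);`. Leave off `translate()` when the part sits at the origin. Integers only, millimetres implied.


translate([251, 318, 0]) cube([394, 157, 17]);
translate([251, 318, 17]) cube([394, 17, 174]);
translate([251, 458, 17]) cube([394, 17, 174]);
translate([251, 335, 17]) cube([17, 123, 174]);
translate([628, 335, 17]) cube([17, 123, 174]);


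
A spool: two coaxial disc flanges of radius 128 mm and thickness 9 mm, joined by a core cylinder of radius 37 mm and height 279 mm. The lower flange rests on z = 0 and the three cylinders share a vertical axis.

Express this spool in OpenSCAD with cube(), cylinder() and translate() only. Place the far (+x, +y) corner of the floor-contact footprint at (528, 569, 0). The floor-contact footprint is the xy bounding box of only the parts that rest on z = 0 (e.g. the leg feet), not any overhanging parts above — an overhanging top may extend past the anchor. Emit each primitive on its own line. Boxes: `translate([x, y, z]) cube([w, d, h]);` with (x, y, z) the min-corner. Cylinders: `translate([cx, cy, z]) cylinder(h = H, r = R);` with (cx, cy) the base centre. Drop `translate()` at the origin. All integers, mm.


translate([400, 441, 0]) cylinder(h = 9, r = 128);
translate([400, 441, 9]) cylinder(h = 279, r = 37);
translate([400, 441, 288]) cylinder(h = 9, r = 128);


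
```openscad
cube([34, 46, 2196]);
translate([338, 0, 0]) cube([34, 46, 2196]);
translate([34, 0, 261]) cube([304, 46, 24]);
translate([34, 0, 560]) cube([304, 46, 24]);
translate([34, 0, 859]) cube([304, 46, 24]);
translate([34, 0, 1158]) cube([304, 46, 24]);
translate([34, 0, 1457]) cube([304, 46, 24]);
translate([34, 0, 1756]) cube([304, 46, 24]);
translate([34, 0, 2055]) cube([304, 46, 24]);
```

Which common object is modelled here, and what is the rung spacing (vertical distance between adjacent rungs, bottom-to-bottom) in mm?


A ladder. The rung spacing is 299 mm.

Two tall 34×46 posts with 7 short bars between them — a ladder. Adjacent rungs sit at z = 261 and z = 560, so the spacing is 560 − 261 = 299 mm.


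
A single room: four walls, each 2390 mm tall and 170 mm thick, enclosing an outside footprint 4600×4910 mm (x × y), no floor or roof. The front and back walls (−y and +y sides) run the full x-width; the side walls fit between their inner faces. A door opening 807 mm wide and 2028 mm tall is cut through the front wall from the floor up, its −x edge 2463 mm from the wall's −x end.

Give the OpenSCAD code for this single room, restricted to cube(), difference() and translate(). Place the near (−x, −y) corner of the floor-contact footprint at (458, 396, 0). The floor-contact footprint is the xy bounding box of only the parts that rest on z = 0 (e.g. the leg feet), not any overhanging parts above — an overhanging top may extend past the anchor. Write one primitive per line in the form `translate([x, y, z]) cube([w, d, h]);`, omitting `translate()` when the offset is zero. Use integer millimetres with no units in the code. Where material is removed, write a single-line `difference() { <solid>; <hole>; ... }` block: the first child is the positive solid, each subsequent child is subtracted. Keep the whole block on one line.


difference() { translate([458, 396, 0]) cube([4600, 170, 2390]); translate([2921, 396, 0]) cube([807, 170, 2028]); }
translate([458, 5136, 0]) cube([4600, 170, 2390]);
translate([458, 566, 0]) cube([170, 4570, 2390]);
translate([4888, 566, 0]) cube([170, 4570, 2390]);


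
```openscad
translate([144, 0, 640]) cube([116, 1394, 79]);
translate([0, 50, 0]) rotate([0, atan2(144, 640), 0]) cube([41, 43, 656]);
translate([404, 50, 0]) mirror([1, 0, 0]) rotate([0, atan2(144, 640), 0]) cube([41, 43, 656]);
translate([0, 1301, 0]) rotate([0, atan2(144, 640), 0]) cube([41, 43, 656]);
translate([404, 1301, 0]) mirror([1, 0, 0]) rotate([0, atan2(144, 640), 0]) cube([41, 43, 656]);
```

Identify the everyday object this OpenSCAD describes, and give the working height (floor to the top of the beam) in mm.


A sawhorse. The overall height is 719 mm.

A beam across two mirrored pairs of raked legs — a sawhorse. The beam's underside is at z = 640 (matching the legs' vertical rise in atan2(144, 640)) and the beam is 79 mm tall, so its top is at 640 + 79 = 719 mm. The raked legs top out at the beam's underside, so that is the highest point.


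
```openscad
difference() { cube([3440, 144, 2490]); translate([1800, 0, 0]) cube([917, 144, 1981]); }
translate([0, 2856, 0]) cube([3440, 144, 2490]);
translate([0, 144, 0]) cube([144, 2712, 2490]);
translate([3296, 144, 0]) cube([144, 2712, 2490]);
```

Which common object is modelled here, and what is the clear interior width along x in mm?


A single room. The interior width is 3152 mm.

Four walls enclosing a rectangle with a door in the front wall — a room. Outside width 3440 minus two 144 mm walls gives 3152 mm.


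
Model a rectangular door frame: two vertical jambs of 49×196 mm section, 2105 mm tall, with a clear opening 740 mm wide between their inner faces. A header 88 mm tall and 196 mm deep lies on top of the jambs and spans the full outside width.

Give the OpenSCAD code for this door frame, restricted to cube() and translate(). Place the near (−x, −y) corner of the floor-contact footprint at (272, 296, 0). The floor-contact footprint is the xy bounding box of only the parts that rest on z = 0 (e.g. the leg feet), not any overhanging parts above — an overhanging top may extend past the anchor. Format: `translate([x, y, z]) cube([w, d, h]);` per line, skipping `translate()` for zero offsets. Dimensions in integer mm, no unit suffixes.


translate([272, 296, 0]) cube([49, 196, 2105]);
translate([1061, 296, 0]) cube([49, 196, 2105]);
translate([272, 296, 2105]) cube([838, 196, 88]);


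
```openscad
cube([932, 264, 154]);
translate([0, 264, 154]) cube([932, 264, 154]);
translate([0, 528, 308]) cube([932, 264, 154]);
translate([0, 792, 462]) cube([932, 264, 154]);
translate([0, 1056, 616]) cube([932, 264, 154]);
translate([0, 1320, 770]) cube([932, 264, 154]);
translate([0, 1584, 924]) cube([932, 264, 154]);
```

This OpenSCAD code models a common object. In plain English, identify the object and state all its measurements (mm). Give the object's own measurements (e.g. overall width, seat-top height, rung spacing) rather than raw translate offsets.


A straight staircase of 7 solid steps. Each step is 932 mm wide (x), 264 mm deep (y, the going) and 154 mm tall (the rise). The first step rests on the floor; each subsequent step sits one going further in +y and one rise higher in +z, directly behind and above the previous step with no overlap.


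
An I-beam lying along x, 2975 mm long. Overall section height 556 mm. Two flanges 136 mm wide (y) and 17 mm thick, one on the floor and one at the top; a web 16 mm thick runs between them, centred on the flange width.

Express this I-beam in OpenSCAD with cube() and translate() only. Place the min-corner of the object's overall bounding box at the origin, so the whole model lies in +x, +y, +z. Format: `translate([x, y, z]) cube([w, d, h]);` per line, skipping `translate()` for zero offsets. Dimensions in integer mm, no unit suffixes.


cube([2975, 136, 17]);
translate([0, 60, 17]) cube([2975, 16, 522]);
translate([0, 0, 539]) cube([2975, 136, 17]);


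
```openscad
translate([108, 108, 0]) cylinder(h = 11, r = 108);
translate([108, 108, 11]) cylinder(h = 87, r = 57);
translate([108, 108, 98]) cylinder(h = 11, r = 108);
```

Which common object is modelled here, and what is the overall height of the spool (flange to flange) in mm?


A spool. The overall height is 109 mm.

Three coaxial cylinders, large–small–large — a spool. Two 11 mm flanges and a 87 mm core give 11 + 87 + 11 = 109 mm.


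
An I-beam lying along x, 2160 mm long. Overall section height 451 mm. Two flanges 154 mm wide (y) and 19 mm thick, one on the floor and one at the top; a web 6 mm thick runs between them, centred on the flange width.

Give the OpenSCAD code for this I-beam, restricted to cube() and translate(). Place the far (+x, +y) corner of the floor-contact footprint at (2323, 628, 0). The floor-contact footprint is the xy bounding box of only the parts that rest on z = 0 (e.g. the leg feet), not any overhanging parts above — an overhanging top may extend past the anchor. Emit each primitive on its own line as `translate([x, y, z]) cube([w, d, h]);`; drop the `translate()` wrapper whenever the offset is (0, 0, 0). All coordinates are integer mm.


translate([163, 474, 0]) cube([2160, 154, 19]);
translate([163, 548, 19]) cube([2160, 6, 413]);
translate([163, 474, 432]) cube([2160, 154, 19]);


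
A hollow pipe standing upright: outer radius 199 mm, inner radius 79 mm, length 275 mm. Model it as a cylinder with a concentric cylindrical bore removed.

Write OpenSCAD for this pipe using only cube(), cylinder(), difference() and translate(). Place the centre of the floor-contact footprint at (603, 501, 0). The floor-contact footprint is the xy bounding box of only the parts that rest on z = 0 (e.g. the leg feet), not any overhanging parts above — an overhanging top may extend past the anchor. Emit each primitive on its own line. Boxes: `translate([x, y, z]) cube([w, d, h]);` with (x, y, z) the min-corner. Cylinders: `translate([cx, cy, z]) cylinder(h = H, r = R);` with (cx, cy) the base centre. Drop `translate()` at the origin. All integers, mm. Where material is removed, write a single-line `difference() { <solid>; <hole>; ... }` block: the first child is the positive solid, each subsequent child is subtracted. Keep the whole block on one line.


difference() { translate([603, 501, 0]) cylinder(h = 275, r = 199); translate([603, 501, 0]) cylinder(h = 275, r = 79); }


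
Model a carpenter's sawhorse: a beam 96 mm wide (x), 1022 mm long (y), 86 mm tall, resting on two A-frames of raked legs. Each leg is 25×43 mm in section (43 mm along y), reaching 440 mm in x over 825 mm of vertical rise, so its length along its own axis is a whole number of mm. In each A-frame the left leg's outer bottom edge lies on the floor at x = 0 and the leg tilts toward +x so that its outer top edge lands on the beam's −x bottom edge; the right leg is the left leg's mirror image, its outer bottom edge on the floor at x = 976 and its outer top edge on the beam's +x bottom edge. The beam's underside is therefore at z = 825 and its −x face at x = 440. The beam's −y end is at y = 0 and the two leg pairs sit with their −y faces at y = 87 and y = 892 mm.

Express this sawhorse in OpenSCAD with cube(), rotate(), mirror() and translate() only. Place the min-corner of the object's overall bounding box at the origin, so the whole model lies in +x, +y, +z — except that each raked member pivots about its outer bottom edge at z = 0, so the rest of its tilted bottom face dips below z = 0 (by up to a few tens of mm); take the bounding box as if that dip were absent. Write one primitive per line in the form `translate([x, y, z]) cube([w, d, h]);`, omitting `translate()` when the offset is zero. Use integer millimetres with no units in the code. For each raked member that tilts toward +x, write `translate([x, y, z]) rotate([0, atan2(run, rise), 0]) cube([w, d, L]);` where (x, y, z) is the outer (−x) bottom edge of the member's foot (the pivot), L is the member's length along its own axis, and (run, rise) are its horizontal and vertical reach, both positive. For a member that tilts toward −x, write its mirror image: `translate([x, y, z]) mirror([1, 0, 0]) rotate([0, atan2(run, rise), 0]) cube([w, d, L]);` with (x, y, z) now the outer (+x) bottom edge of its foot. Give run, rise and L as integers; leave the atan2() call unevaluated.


translate([440, 0, 825]) cube([96, 1022, 86]);
translate([0, 87, 0]) rotate([0, atan2(440, 825), 0]) cube([25, 43, 935]);
translate([976, 87, 0]) mirror([1, 0, 0]) rotate([0, atan2(440, 825), 0]) cube([25, 43, 935]);
translate([0, 892, 0]) rotate([0, atan2(440, 825), 0]) cube([25, 43, 935]);
translate([976, 892, 0]) mirror([1, 0, 0]) rotate([0, atan2(440, 825), 0]) cube([25, 43, 935]);
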